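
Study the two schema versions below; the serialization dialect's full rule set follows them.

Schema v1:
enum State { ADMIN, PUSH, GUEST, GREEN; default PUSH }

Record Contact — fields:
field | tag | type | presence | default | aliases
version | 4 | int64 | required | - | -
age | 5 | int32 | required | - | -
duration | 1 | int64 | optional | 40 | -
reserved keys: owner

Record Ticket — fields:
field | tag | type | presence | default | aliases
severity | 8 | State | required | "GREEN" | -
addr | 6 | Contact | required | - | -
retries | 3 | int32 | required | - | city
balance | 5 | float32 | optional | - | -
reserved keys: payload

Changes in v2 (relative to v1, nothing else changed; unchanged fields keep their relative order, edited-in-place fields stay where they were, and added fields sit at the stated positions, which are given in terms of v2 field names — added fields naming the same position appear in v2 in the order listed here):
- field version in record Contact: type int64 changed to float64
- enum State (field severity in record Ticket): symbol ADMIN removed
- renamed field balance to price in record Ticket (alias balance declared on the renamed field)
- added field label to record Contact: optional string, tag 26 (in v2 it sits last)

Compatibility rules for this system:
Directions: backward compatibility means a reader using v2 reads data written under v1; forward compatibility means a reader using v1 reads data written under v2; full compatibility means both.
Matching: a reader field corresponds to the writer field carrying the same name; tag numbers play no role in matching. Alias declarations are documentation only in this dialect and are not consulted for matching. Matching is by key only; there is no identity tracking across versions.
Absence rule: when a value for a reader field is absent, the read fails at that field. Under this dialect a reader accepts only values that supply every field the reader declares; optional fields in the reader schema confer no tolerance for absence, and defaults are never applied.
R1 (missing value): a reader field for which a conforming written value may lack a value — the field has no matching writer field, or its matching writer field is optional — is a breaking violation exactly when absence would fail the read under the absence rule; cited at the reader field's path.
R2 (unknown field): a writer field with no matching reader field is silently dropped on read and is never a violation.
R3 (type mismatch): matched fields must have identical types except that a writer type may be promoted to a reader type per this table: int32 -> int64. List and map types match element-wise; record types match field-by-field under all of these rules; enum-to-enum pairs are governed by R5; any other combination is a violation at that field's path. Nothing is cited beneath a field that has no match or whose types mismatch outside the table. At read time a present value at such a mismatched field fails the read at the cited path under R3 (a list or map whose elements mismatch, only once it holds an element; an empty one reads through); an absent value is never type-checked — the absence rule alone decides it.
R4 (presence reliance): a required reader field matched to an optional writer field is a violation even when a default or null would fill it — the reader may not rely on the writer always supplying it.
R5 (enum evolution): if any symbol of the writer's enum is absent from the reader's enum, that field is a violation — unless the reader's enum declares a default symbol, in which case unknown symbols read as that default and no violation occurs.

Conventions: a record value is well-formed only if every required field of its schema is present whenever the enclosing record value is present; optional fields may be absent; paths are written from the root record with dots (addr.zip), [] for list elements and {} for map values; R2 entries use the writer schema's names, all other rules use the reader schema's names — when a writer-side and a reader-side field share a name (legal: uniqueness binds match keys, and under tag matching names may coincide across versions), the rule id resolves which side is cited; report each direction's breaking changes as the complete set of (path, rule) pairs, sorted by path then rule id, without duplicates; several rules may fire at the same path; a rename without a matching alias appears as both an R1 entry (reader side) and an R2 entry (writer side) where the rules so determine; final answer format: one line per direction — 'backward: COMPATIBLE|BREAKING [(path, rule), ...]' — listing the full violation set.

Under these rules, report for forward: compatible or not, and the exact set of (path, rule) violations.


in Ticket below, arrows point writer -> reader
forward for Ticket (reader v1, writer v2):
  severity <- severity (State -> State, writer required)
  addr <- addr (Contact -> Contact, writer required)
  retries <- retries (int32 -> int32, writer required)
  balance: no writer match
  leftover writer field: price
  addr.version <- addr.version (float64 -> int64, writer required)
  addr.age <- addr.age (int32 -> int32, writer required)
  addr.duration <- addr.duration (int64 -> int64, writer optional)
  leftover writer field: addr.label
  rule R1 violated at addr.duration
  rule R3 violated at addr.version
  rule R1 violated at balance
  => 3 violation(s): forward is BREAKING for Ticket
ruling out the remaining Ticket differences:
  enum State (field severity in record Ticket): symbol ADMIN removed -> no rule fires on it in Ticket's dialect; the asked verdict holds
  renamed field balance to price in record Ticket (alias balance declared on the renamed field) -> matters only for Ticket's backward compatibility — outside the asked direction
  added field label to record Contact: optional string, tag 26 (in v2 it sits last) -> matters only for Ticket's backward compatibility — outside the asked direction

forward: BREAKING [(addr.duration, R1), (addr.version, R3), (balance, R1)]


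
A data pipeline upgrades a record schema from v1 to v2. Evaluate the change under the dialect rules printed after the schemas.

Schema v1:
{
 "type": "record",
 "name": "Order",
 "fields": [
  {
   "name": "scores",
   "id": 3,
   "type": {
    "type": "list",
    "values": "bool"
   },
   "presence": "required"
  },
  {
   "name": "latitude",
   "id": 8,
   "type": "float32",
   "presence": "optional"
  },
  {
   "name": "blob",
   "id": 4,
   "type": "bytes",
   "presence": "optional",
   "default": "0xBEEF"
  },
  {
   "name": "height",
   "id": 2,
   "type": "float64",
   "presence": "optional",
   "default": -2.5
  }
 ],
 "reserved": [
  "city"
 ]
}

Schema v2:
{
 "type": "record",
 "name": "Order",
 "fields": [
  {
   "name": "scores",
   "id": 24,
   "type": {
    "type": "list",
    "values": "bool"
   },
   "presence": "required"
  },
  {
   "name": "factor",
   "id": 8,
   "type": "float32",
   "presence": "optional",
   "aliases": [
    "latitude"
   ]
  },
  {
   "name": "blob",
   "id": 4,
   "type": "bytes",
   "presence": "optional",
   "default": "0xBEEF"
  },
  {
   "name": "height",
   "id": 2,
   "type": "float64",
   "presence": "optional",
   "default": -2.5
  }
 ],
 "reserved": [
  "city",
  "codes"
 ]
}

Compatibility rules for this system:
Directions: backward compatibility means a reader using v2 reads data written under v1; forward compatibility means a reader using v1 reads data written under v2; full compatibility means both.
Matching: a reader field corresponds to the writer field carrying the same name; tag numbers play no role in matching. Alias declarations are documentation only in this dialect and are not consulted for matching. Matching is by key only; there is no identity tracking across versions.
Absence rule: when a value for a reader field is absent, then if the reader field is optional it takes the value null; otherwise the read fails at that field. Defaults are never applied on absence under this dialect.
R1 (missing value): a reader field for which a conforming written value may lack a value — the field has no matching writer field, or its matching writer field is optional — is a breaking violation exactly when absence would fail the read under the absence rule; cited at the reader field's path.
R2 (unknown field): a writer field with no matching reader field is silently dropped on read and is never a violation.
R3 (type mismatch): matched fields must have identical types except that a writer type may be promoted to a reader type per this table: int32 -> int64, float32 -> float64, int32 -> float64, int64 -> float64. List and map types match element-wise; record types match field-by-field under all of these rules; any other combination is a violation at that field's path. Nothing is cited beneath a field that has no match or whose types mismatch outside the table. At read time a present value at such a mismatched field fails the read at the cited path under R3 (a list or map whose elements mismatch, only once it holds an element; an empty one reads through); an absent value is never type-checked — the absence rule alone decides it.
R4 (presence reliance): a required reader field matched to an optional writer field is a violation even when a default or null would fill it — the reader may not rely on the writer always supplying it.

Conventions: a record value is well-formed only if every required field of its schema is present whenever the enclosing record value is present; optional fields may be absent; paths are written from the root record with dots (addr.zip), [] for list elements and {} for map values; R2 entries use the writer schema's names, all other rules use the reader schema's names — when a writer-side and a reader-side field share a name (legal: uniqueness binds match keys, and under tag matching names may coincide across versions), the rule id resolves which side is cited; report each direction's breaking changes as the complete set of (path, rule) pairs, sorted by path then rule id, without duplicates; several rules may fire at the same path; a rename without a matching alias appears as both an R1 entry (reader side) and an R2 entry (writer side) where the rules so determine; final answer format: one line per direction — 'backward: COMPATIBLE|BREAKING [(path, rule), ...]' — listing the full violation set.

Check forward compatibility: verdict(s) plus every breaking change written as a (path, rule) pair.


in Order below, arrows point writer -> reader
forward pass over Order, reader schema v1, writer schema v2:
  writer required, list<bool> -> list<bool>: reader scores maps from writer scores
  latitude: no writer-side match
  writer optional, bytes -> bytes: reader blob maps from writer blob
  writer optional, float64 -> float64: reader height maps from writer height
  writer field factor has no reader counterpart
  => no violations; forward on Order: COMPATIBLE
the other Order changes do not affect what is asked:
  renamed field latitude to factor in record Order (alias latitude declared on the renamed field) -> triggers nothing under Order's printed rules — same verdict
  field scores in record Order: tag 3 changed to 24 -> triggers nothing under Order's printed rules — same verdict

forward: COMPATIBLE []


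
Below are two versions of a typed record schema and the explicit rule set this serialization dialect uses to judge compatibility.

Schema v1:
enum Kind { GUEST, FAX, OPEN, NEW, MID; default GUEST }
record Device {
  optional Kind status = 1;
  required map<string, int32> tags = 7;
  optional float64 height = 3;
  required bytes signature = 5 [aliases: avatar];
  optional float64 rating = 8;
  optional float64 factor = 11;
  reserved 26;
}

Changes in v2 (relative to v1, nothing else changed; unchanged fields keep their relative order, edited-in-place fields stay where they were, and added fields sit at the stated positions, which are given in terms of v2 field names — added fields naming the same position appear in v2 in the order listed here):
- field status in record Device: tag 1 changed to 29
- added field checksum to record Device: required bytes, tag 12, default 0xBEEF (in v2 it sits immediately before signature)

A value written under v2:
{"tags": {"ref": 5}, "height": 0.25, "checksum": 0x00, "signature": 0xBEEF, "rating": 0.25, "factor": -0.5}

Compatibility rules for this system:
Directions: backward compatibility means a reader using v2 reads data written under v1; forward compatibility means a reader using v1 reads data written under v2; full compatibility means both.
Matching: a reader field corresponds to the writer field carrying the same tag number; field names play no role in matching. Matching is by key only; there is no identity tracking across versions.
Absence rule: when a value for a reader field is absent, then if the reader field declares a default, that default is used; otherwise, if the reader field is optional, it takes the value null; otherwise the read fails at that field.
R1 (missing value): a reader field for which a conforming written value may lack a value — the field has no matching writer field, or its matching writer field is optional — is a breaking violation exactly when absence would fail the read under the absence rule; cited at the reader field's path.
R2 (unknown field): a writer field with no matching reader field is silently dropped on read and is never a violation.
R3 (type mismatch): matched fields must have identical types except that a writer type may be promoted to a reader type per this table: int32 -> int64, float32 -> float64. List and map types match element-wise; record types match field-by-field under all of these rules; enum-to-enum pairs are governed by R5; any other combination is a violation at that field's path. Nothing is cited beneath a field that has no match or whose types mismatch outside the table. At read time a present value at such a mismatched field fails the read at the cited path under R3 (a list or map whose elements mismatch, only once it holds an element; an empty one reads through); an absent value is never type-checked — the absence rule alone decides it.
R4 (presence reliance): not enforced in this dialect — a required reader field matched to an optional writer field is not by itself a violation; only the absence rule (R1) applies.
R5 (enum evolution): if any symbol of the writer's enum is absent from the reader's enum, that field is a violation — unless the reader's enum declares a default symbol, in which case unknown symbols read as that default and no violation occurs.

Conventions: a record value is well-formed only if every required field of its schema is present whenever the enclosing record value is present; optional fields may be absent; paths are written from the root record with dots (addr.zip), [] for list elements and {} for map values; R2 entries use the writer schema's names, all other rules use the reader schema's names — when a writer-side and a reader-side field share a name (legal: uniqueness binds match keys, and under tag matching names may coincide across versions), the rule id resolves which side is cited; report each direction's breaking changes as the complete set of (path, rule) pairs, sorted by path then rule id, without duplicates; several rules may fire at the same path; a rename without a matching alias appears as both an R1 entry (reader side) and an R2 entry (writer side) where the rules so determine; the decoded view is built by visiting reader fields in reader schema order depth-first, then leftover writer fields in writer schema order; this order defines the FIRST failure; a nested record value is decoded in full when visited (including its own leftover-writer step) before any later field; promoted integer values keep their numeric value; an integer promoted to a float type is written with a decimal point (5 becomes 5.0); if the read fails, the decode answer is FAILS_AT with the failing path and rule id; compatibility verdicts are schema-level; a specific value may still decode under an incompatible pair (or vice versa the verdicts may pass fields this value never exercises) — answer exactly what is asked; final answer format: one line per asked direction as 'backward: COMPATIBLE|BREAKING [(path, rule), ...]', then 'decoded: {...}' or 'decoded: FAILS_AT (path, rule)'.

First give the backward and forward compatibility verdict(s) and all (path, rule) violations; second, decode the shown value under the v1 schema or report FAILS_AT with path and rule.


each type pair in Device: writer, then reader
checking backward for Device: reader v2 against writer v1:
  status: no writer match
  writer required, map<string, int32> -> map<string, int32>: reader tags maps from writer tags
  writer optional, float64 -> float64: reader height maps from writer height
  checksum: no writer match
  writer required, bytes -> bytes: reader signature maps from writer signature
  writer optional, float64 -> float64: reader rating maps from writer rating
  writer optional, float64 -> float64: reader factor maps from writer factor
  writer status: unknown to reader
  nothing fires on Device: backward is COMPATIBLE
checking forward for Device: reader v1 against writer v2:
  status: no writer match
  writer required, map<string, int32> -> map<string, int32>: reader tags maps from writer tags
  writer optional, float64 -> float64: reader height maps from writer height
  writer required, bytes -> bytes: reader signature maps from writer signature
  writer optional, float64 -> float64: reader rating maps from writer rating
  writer optional, float64 -> float64: reader factor maps from writer factor
  writer status: unknown to reader
  writer checksum: unknown to reader
  nothing fires on Device: forward is COMPATIBLE
decoding the Device value with the v1 reader:
  status := null (not supplied -> null)
  tags := {"ref": 5}
  height := 0.25
  signature := 0xBEEF
  rating := 0.25
  factor := -0.5
  writer checksum: unmatched, discarded
  => decoded: {"status": null, "tags": {"ref": 5}, "height": 0.25, "signature": 0xBEEF, "rating": 0.25, "factor": -0.5}

backward: COMPATIBLE []; forward: COMPATIBLE []; decoded: {"status": null, "tags": {"ref": 5}, "height": 0.25, "signature": 0xBEEF, "rating": 0.25, "factor": -0.5}


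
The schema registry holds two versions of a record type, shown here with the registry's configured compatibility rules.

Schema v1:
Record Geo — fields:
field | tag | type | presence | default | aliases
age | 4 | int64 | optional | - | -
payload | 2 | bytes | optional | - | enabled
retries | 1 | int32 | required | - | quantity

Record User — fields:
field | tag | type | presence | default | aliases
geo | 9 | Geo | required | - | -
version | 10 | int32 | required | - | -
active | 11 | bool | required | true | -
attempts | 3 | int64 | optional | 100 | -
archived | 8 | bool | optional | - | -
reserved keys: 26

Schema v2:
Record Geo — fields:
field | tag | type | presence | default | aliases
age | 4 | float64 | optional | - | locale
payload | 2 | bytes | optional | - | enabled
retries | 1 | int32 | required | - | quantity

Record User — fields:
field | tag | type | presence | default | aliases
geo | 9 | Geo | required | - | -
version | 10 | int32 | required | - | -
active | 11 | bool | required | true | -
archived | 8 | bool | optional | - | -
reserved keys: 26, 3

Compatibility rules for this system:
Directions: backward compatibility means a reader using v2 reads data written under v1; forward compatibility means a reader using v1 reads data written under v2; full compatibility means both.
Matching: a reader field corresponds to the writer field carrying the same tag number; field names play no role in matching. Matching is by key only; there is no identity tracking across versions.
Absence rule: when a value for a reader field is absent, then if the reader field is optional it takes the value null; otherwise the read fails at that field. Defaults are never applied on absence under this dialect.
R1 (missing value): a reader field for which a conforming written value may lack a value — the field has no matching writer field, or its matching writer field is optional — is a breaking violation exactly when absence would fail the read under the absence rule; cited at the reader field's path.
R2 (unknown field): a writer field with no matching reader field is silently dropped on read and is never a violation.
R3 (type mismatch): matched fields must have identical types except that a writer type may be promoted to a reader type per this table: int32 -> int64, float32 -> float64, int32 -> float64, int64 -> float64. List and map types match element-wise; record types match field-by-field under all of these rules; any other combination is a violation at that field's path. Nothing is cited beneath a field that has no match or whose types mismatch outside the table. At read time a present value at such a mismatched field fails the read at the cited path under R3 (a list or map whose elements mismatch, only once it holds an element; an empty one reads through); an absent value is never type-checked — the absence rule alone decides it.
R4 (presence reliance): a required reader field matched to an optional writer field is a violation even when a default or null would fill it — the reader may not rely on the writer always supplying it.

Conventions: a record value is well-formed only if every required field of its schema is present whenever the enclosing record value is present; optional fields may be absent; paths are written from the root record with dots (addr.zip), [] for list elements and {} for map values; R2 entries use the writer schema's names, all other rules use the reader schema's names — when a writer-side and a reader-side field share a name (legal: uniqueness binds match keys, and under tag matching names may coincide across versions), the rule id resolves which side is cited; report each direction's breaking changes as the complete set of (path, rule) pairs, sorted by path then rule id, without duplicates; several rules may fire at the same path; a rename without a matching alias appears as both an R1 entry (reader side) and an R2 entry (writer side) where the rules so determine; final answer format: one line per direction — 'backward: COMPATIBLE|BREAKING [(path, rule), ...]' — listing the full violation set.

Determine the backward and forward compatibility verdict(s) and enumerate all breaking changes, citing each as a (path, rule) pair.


backward: COMPATIBLE []; forward: BREAKING [(geo.age, R3)]

in User below, arrows point writer -> reader
backward on User — v2 reading data written by v1:
  geo: Geo -> Geo, writer required; from geo
  version: int32 -> int32, writer required; from version
  active: bool -> bool, writer required; from active
  archived: bool -> bool, writer optional; from archived
  attempts (writer side), unknown to reader
  geo.age: int64 -> float64, writer optional; from geo.age
  geo.payload: bytes -> bytes, writer optional; from geo.payload
  geo.retries: int32 -> int32, writer required; from geo.retries
  => backward: COMPATIBLE
forward on User — v1 reading data written by v2:
  geo: Geo -> Geo, writer required; from geo
  version: int32 -> int32, writer required; from version
  active: bool -> bool, writer required; from active
  attempts: no writer match
  archived: bool -> bool, writer optional; from archived
  geo.age: float64 -> int64, writer optional; from geo.age
  geo.payload: bytes -> bytes, writer optional; from geo.payload
  geo.retries: int32 -> int32, writer required; from geo.retries
  R3 fires at geo.age
  forward on User therefore BREAKING (1)


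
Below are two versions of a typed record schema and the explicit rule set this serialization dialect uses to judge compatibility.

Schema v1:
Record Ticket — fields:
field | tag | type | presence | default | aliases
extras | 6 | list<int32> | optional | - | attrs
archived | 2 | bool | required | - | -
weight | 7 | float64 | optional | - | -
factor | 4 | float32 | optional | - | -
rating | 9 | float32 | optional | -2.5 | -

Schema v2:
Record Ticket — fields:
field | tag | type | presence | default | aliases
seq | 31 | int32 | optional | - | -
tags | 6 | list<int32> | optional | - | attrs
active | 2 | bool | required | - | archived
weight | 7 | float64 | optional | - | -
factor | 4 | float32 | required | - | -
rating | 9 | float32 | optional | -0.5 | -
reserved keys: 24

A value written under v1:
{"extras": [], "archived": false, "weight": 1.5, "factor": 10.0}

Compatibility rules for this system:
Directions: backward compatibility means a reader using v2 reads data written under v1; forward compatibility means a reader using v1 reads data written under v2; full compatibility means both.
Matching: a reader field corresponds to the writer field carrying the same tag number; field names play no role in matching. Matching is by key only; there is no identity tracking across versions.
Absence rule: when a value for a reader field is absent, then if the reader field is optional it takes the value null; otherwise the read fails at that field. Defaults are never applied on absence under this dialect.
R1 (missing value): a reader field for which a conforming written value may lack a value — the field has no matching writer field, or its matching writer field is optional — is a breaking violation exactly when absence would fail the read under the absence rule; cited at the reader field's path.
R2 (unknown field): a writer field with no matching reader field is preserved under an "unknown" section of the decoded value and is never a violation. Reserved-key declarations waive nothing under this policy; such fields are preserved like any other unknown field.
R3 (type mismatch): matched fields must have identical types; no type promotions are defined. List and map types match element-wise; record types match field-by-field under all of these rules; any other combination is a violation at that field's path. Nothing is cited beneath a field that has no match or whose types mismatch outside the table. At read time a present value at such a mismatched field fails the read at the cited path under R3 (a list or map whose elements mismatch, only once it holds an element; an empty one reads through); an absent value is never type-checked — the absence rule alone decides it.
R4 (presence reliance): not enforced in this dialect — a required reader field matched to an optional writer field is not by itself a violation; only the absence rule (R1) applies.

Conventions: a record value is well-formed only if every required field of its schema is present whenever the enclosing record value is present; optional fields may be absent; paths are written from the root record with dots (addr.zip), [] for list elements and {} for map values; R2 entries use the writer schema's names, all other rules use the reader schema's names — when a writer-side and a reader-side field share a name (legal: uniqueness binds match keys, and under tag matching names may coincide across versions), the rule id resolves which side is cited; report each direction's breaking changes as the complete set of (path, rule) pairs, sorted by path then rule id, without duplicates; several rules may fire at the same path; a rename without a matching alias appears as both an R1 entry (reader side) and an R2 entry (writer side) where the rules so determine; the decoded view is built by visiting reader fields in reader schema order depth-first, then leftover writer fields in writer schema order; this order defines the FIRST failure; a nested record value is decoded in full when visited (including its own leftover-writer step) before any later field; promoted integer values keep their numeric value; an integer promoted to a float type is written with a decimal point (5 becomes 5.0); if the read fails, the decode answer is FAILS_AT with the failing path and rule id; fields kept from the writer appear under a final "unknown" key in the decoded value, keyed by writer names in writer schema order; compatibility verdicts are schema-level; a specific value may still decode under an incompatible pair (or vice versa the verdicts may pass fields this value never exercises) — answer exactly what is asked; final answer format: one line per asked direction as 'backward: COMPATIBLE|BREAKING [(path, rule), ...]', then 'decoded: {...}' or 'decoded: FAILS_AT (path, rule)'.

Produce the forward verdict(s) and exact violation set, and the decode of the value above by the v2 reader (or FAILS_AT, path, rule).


forward: COMPATIBLE []; decoded: {"seq": null, "tags": [], "active": false, "weight": 1.5, "factor": 10.0, "rating": null}

the writer's type comes first in each Ticket pair
forward for Ticket (reader v1, writer v2):
  list<int32> -> list<int32>, writer optional: extras aligns to tags
  bool -> bool, writer required: archived aligns to active
  float64 -> float64, writer optional: weight aligns to weight
  float32 -> float32, writer required: factor aligns to factor
  float32 -> float32, writer optional: rating aligns to rating
  seq (writer side), unknown to reader
  => no violations; forward on Ticket: COMPATIBLE
decode walk for Ticket under reader schema v2:
  seq := null (not supplied -> null)
  tags := [] (from writer extras)
  active := false (from writer archived)
  weight := 1.5
  factor := 10.0
  rating := null (not supplied -> null)
  => decoded: {"seq": null, "tags": [], "active": false, "weight": 1.5, "factor": 10.0, "rating": null}
ruling out the remaining Ticket differences:
  field rating in record Ticket: default set to -0.5 -> triggers nothing under Ticket's printed rules — same verdict
  field factor in record Ticket: optional changed to required -> affects backward compatibility only, which is not asked


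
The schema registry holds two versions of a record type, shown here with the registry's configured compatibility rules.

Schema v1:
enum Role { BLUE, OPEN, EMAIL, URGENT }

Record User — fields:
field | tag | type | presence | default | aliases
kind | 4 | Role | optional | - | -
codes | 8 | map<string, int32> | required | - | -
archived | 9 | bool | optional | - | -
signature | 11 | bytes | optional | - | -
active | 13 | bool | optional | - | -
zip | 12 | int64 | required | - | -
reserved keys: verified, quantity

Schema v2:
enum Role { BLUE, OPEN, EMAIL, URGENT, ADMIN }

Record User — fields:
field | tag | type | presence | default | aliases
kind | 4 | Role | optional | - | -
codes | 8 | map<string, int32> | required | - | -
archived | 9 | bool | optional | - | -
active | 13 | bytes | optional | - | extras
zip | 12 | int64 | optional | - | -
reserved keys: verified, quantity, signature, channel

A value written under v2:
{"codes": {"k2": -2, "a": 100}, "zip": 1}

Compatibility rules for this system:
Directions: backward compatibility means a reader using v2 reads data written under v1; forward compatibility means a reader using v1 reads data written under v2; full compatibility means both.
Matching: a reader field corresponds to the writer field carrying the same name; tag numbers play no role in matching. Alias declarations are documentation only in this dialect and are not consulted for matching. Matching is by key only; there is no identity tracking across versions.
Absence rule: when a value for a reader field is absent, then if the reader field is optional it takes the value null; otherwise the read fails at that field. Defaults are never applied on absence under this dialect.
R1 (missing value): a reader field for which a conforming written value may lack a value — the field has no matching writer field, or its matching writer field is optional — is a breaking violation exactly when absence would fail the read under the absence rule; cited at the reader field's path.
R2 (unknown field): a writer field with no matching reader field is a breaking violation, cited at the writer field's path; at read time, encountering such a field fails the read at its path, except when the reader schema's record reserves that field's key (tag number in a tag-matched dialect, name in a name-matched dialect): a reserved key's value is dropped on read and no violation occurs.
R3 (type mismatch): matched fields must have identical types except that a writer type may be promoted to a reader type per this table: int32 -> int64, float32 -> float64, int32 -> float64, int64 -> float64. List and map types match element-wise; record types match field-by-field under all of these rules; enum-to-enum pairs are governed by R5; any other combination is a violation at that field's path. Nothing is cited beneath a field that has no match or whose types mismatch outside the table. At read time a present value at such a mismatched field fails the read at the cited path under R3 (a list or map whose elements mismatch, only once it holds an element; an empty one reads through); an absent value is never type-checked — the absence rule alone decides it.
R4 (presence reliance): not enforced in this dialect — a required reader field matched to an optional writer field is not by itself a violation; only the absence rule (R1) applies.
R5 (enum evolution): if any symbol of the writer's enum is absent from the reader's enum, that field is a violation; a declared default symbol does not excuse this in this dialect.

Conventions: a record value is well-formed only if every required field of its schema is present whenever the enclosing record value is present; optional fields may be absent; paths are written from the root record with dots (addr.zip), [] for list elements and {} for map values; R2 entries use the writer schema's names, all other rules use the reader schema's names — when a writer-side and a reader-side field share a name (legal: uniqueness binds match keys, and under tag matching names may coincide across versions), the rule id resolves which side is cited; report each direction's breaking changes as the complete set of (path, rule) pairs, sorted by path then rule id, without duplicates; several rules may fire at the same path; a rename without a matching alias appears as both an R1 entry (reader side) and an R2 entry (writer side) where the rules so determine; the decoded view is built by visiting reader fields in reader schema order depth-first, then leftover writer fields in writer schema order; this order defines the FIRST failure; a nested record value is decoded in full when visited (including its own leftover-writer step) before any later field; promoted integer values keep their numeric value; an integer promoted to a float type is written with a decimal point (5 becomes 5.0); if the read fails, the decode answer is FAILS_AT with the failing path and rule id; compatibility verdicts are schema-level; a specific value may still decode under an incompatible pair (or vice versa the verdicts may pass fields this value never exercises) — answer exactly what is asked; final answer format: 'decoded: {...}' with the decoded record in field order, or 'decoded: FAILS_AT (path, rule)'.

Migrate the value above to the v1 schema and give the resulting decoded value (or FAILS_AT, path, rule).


arrows below run writer -> reader for User
decoding the User value with the v1 reader:
  kind := null (absent, optional -> null)
  codes := {"k2": -2, "a": 100}
  archived := null (absent, optional -> null)
  signature := null (absent, optional -> null)
  active := null (absent, optional -> null)
  zip := 1
  => decoded: {"kind": null, "codes": {"k2": -2, "a": 100}, "archived": null, "signature": null, "active": null, "zip": 1}
remaining User differences; none change what is asked:
  removed field signature from record User (its key "signature" joins the reserved list) -> triggers nothing under the printed rules; the User answer is the same either way
  field active in record User: type bool changed to bytes -> matters for User compatibility verdicts, not for this value's decode
  enum Role (field kind in record User): symbol ADMIN added -> matters for User compatibility verdicts, not for this value's decode
  field zip in record User: required changed to optional -> matters for User compatibility verdicts, not for this value's decode

decoded: {"kind": null, "codes": {"k2": -2, "a": 100}, "archived": null, "signature": null, "active": null, "zip": 1}


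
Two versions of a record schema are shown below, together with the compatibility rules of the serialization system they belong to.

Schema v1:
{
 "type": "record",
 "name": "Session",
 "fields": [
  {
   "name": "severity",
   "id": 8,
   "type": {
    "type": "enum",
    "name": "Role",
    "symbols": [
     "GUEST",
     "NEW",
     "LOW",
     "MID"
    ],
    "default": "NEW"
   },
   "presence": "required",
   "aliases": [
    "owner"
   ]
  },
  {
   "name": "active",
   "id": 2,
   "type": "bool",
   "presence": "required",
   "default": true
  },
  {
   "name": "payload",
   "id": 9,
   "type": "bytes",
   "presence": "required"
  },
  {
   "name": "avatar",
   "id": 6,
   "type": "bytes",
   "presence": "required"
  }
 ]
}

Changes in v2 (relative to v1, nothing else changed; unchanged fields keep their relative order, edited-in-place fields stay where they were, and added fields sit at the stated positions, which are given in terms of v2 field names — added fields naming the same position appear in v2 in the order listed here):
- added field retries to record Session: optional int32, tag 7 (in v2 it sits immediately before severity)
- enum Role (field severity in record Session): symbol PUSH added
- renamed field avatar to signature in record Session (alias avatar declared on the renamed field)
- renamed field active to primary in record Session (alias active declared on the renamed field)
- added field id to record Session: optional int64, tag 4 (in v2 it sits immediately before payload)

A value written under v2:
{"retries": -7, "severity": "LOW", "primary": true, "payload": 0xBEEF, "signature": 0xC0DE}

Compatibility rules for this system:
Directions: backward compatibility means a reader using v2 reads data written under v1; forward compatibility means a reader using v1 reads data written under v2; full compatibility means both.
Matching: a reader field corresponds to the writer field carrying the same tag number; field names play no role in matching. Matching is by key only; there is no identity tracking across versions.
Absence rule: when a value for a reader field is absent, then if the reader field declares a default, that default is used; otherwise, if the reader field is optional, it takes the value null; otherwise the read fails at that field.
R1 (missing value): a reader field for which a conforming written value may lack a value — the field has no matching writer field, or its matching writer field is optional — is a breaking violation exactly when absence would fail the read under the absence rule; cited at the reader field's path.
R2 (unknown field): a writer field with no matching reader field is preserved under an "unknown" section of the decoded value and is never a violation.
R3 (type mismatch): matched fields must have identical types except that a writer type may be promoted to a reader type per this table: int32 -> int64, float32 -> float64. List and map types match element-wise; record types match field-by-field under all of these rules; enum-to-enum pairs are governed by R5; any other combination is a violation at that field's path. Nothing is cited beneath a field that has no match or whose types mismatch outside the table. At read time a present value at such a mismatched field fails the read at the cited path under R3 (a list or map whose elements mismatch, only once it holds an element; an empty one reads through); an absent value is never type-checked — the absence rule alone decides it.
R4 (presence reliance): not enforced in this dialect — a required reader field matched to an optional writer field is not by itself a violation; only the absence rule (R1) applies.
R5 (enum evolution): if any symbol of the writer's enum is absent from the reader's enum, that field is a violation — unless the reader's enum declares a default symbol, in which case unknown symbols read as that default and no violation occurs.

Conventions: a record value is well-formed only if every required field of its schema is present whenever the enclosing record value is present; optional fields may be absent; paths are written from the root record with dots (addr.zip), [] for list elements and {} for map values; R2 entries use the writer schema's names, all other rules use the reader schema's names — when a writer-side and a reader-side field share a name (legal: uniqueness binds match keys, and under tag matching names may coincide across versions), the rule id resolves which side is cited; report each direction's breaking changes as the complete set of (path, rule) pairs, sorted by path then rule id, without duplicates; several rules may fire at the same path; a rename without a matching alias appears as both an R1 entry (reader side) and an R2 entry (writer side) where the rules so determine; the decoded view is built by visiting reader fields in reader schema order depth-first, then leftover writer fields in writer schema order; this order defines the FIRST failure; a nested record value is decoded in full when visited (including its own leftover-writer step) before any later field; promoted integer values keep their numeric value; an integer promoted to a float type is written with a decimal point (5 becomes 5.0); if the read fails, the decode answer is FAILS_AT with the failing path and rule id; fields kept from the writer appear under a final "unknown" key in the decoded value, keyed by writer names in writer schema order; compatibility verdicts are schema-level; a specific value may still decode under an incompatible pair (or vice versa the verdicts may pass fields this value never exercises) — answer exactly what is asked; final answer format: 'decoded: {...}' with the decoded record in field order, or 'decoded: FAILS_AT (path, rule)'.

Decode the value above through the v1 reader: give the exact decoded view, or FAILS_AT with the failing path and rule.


decoded: {"severity": "LOW", "active": true, "payload": 0xBEEF, "avatar": 0xC0DE, "unknown": {"retries": -7}}

each type pair in Session: writer, then reader
decoding the Session value with the v1 reader:
  severity := "LOW"
  active := true (from writer primary)
  payload := 0xBEEF
  avatar := 0xC0DE (from writer signature)
  writer retries: kept under "unknown"
  => decoded: {"severity": "LOW", "active": true, "payload": 0xBEEF, "avatar": 0xC0DE, "unknown": {"retries": -7}}
the rest of the Session diff is inert for this question:
  enum Role (field severity in record Session): symbol PUSH added -> inert under this dialect — no rule fires on Session and the result does not move
  renamed field avatar to signature in record Session (alias avatar declared on the renamed field) -> inert under this dialect — no rule fires on Session and the result does not move
  renamed field active to primary in record Session (alias active declared on the renamed field) -> inert under this dialect — no rule fires on Session and the result does not move
  added field id to record Session: optional int64, tag 4 (in v2 it sits immediately before payload) -> inert under this dialect — no rule fires on Session and the result does not move
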